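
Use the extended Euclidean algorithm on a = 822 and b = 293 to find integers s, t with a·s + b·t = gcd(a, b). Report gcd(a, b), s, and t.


Euclidean algorithm on (822, 293) — divide until remainder is 0:
  822 = 2 · 293 + 236
  293 = 1 · 236 + 57
  236 = 4 · 57 + 8
  57 = 7 · 8 + 1
  8 = 8 · 1 + 0
gcd(822, 293) = 1.
Track Bezout coefficients alongside the remainders: start with r₀ = 822 = a·1 + b·0 (s = 1, t = 0) and r₁ = 293 = a·0 + b·1 (s = 0, t = 1); each new remainder r_{k+1} = r_{k-1} − q_k·r_k inherits s_{k+1} = s_{k-1} − q_k·s_k, t_{k+1} = t_{k-1} − q_k·t_k, so r_k = a·s_k + b·t_k at every step:
  q = 2: r = 236, s = 1 − 2·0 = 1, t = 0 − 2·1 = -2  (check: 822·1 + 293·(-2) = 236)
  q = 1: r = 57, s = 0 − 1·1 = -1, t = 1 − 1·(-2) = 3  (check: 822·(-1) + 293·3 = 57)
  q = 4: r = 8, s = 1 − 4·(-1) = 5, t = -2 − 4·3 = -14  (check: 822·5 + 293·(-14) = 8)
  q = 7: r = 1, s = -1 − 7·5 = -36, t = 3 − 7·(-14) = 101  (check: 822·(-36) + 293·101 = 1)
The row with r = 1 (the gcd) gives the Bezout coefficients s = -36, t = 101.
Result: 822 · (-36) + 293 · (101) = 1.

gcd(822, 293) = 1; s = -36, t = 101 (check: 822·(-36) + 293·101 = 1).


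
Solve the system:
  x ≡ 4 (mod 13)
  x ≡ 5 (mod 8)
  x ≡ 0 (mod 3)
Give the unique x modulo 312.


Moduli 13, 8, 3 are pairwise coprime; by CRT there is a unique solution modulo M = 13 · 8 · 3 = 312.
Solve pairwise, accumulating the modulus:
  Start with x ≡ 4 (mod 13).
  Combine with x ≡ 5 (mod 8): since gcd(13, 8) = 1, we get a unique residue mod 104.
    Write x = 4 + 13·t and substitute into x ≡ 5 (mod 8): 13·t ≡ 5 − 4 = 1 (mod 8).
    Reduce coefficients mod 8: 5·t ≡ 1 (mod 8).
    The inverse of 5 mod 8 is 5 (since 5·5 = 25 = 3·8 + 1), so t ≡ 5·1 = 5 ≡ 5 (mod 8).
    Then x = 4 + 13·5 = 69, valid modulo lcm(13, 8) = 104: x ≡ 69 (mod 104).
  Combine with x ≡ 0 (mod 3): since gcd(104, 3) = 1, we get a unique residue mod 312.
    Write x = 69 + 104·t and substitute into x ≡ 0 (mod 3): 104·t ≡ 0 − 69 = -69 (mod 3).
    Reduce coefficients mod 3: 2·t ≡ 0 (mod 3).
    The inverse of 2 mod 3 is 2 (since 2·2 = 4 = 1·3 + 1), so t ≡ 2·0 = 0 ≡ 0 (mod 3).
    Then x = 69 + 104·0 = 69, valid modulo lcm(104, 3) = 312: x ≡ 69 (mod 312).
Verify: 69 mod 13 = 4 ✓, 69 mod 8 = 5 ✓, 69 mod 3 = 0 ✓.

x ≡ 69 (mod 312).


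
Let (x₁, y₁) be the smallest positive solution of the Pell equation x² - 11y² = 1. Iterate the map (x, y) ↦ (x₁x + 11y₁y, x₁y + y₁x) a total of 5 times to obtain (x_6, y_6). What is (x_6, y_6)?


Step 1: Find the fundamental solution (x₁, y₁) of x² - 11y² = 1.
  Expand √11 as a continued fraction. a₀ = ⌊√11⌋ = 3; iterate m_{k+1} = d_k·a_k − m_k, d_{k+1} = (11 − m_{k+1}²)/d_k, a_{k+1} = ⌊(a₀ + m_{k+1})/d_{k+1}⌋ (starting m₀ = 0, d₀ = 1), with convergents p_k = a_k·p_{k-1} + p_{k-2}, q_k = a_k·q_{k-1} + q_{k-2} (p₋₁ = 1, q₋₁ = 0):
  k = 0: a₀ = 3; p₀/q₀ = 3/1; p₀² − 11·q₀² = 9 − 11 = -2.
  k = 1: m = 3, d = 2, a = ⌊(3 + 3)/2⌋ = 3; p/q = (3·3 + 1)/(3·1 + 0) = 10/3; p² − 11·q² = 100 − 99 = 1.
  The first convergent with p² − 11·q² = 1 gives the fundamental solution (x₁, y₁) = (10, 3).
Step 2: Apply the recurrence (x_{n+1}, y_{n+1}) = (x₁x_n + 11y₁y_n, x₁y_n + y₁x_n) repeatedly.
  From (x_1, y_1) = (10, 3): x_2 = 10·10 + 11·3·3 = 199; y_2 = 10·3 + 3·10 = 60.
  From (x_2, y_2) = (199, 60): x_3 = 10·199 + 11·3·60 = 3970; y_3 = 10·60 + 3·199 = 1197.
  From (x_3, y_3) = (3970, 1197): x_4 = 10·3970 + 11·3·1197 = 79201; y_4 = 10·1197 + 3·3970 = 23880.
  From (x_4, y_4) = (79201, 23880): x_5 = 10·79201 + 11·3·23880 = 1580050; y_5 = 10·23880 + 3·79201 = 476403.
  From (x_5, y_5) = (1580050, 476403): x_6 = 10·1580050 + 11·3·476403 = 31521799; y_6 = 10·476403 + 3·1580050 = 9504180.
Step 3: Verify x_6² - 11·y_6² = 993623812196401 - 993623812196400 = 1 (should be 1). ✓

(x_1, y_1) = (10, 3); (x_6, y_6) = (31521799, 9504180).


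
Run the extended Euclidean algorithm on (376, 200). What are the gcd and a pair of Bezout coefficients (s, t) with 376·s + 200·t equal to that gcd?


Euclidean algorithm on (376, 200) — divide until remainder is 0:
  376 = 1 · 200 + 176
  200 = 1 · 176 + 24
  176 = 7 · 24 + 8
  24 = 3 · 8 + 0
gcd(376, 200) = 8.
Track Bezout coefficients alongside the remainders: start with r₀ = 376 = a·1 + b·0 (s = 1, t = 0) and r₁ = 200 = a·0 + b·1 (s = 0, t = 1); each new remainder r_{k+1} = r_{k-1} − q_k·r_k inherits s_{k+1} = s_{k-1} − q_k·s_k, t_{k+1} = t_{k-1} − q_k·t_k, so r_k = a·s_k + b·t_k at every step:
  q = 1: r = 176, s = 1 − 1·0 = 1, t = 0 − 1·1 = -1  (check: 376·1 + 200·(-1) = 176)
  q = 1: r = 24, s = 0 − 1·1 = -1, t = 1 − 1·(-1) = 2  (check: 376·(-1) + 200·2 = 24)
  q = 7: r = 8, s = 1 − 7·(-1) = 8, t = -1 − 7·2 = -15  (check: 376·8 + 200·(-15) = 8)
The row with r = 8 (the gcd) gives the Bezout coefficients s = 8, t = -15.
Result: 376 · (8) + 200 · (-15) = 8.

gcd(376, 200) = 8; s = 8, t = -15 (check: 376·8 + 200·(-15) = 8).


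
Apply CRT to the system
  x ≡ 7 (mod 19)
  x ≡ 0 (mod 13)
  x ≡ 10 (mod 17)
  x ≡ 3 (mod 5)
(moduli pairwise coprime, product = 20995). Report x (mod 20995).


Product of moduli M = 19 · 13 · 17 · 5 = 20995.
Merge one congruence at a time:
  Start: x ≡ 7 (mod 19).
  Combine with x ≡ 0 (mod 13); new modulus lcm = 247.
    Write x = 7 + 19·t and substitute into x ≡ 0 (mod 13): 19·t ≡ 0 − 7 = -7 (mod 13).
    Reduce coefficients mod 13: 6·t ≡ 6 (mod 13).
    The inverse of 6 mod 13 is 11 (since 6·11 = 66 = 5·13 + 1), so t ≡ 11·6 = 66 ≡ 1 (mod 13).
    Then x = 7 + 19·1 = 26, valid modulo lcm(19, 13) = 247: x ≡ 26 (mod 247).
  Combine with x ≡ 10 (mod 17); new modulus lcm = 4199.
    Write x = 26 + 247·t and substitute into x ≡ 10 (mod 17): 247·t ≡ 10 − 26 = -16 (mod 17).
    Reduce coefficients mod 17: 9·t ≡ 1 (mod 17).
    The inverse of 9 mod 17 is 2 (since 9·2 = 18 = 1·17 + 1), so t ≡ 2·1 = 2 ≡ 2 (mod 17).
    Then x = 26 + 247·2 = 520, valid modulo lcm(247, 17) = 4199: x ≡ 520 (mod 4199).
  Combine with x ≡ 3 (mod 5); new modulus lcm = 20995.
    Write x = 520 + 4199·t and substitute into x ≡ 3 (mod 5): 4199·t ≡ 3 − 520 = -517 (mod 5).
    Reduce coefficients mod 5: 4·t ≡ 3 (mod 5).
    The inverse of 4 mod 5 is 4 (since 4·4 = 16 = 3·5 + 1), so t ≡ 4·3 = 12 ≡ 2 (mod 5).
    Then x = 520 + 4199·2 = 8918, valid modulo lcm(4199, 5) = 20995: x ≡ 8918 (mod 20995).
Verify against each original: 8918 mod 19 = 7, 8918 mod 13 = 0, 8918 mod 17 = 10, 8918 mod 5 = 3.

x ≡ 8918 (mod 20995).


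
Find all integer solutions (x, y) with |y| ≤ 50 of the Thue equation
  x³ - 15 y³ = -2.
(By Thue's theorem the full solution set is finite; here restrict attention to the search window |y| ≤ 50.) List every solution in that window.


The equation is x³ - 15y³ = -2. For fixed y, x³ = 15·y³ − 2, so a solution requires the RHS to be a perfect cube.
Strategy: iterate y from -50 to 50, compute RHS = 15·y³ − 2, and check whether it is a (positive or negative) perfect cube.
Check small values of y:
  y = 0: RHS = -2 is not a perfect cube.
  y = 1: RHS = 13 is not a perfect cube.
  y = -1: RHS = -17 is not a perfect cube.
  y = 2: RHS = 118 is not a perfect cube.
  y = -2: RHS = -122 is not a perfect cube.
  y = 3: RHS = 403 is not a perfect cube.
  y = -3: RHS = -407 is not a perfect cube.
Continuing the search up to |y| = 50 finds no solutions either.
No (x, y) in the scanned range satisfies the equation.

No integer solutions with |y| ≤ 50.


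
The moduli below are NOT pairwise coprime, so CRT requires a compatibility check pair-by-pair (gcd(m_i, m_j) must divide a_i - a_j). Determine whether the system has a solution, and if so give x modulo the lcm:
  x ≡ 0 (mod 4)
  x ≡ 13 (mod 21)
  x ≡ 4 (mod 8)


Moduli 4, 21, 8 are not pairwise coprime, so CRT works modulo lcm(m_i) when all pairwise compatibility conditions hold.
Pairwise compatibility: gcd(m_i, m_j) must divide a_i - a_j for every pair.
Merge one congruence at a time:
  Start: x ≡ 0 (mod 4).
  Combine with x ≡ 13 (mod 21): gcd(4, 21) = 1; 13 - 0 = 13, which IS divisible by 1, so compatible.
    Write x = 0 + 4·t and substitute into x ≡ 13 (mod 21): 4·t ≡ 13 − 0 = 13 (mod 21).
    The inverse of 4 mod 21 is 16 (since 4·16 = 64 = 3·21 + 1), so t ≡ 16·13 = 208 ≡ 19 (mod 21).
    Then x = 0 + 4·19 = 76, valid modulo lcm(4, 21) = 84: x ≡ 76 (mod 84).
  Combine with x ≡ 4 (mod 8): gcd(84, 8) = 4; 4 - 76 = -72, which IS divisible by 4, so compatible.
    Write x = 76 + 84·t and substitute into x ≡ 4 (mod 8): 84·t ≡ 4 − 76 = -72 (mod 8).
    Divide the congruence (and modulus) by g = 4: 21·t ≡ -18 (mod 2).
    Reduce coefficients mod 2: 1·t ≡ 0 (mod 2).
    So t ≡ 0 (mod 2).
    Then x = 76 + 84·0 = 76, valid modulo lcm(84, 8) = 168: x ≡ 76 (mod 168).
Verify: 76 mod 4 = 0, 76 mod 21 = 13, 76 mod 8 = 4.

x ≡ 76 (mod 168).


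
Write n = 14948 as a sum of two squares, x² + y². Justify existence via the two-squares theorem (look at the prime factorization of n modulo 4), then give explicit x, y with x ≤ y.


Step 1: Factor n = 14948 = 2^2 · 37 · 101.
Step 2: Check the mod-4 condition on each prime factor: 2 = 2 (special); 37 ≡ 1 (mod 4), exponent 1; 101 ≡ 1 (mod 4), exponent 1.
All primes ≡ 3 (mod 4) appear to even exponent (or don't appear), so by the two-squares theorem n IS expressible as a sum of two squares.
Step 3: Build a representation. Group n = k² · m with k = 2 and m = 37 · 101 = 3737 (a product of primes ≡ 1 (mod 4)); a representation of m scales to one of n via (k·x)² + (k·y)² = k²(x² + y²). Each prime p ≡ 1 (mod 4) is itself a sum of two squares; find a² by testing p − a² for a perfect square:
  37: 37 − 1² = 36 = 6² ⇒ 37 = 1² + 6².
  101: 101 − 1² = 100 = 10² ⇒ 101 = 1² + 10².
  Combine using the Brahmagupta–Fibonacci identity (a² + b²)(c² + d²) = (ac − bd)² + (ad + bc)² = (ac + bd)² + (ad − bc)²:
  37 · 101 = 3737: from (1² + 6²)(1² + 10²), take (1·1 − 6·10, 1·10 + 6·1) = (1 − 60, 10 + 6) = (-59, 16); dropping signs (only squares matter) gives (59, 16); check 59² + 16² = 3481 + 256 = 3737 ✓.
  Scale by k = 2: (2·59, 2·16) = (118, 32).
Step 4: Order so x ≤ y and verify: 32² + 118² = 1024 + 13924 = 14948 = n. ✓

n = 14948 = 32² + 118² (one valid representation with x ≤ y).


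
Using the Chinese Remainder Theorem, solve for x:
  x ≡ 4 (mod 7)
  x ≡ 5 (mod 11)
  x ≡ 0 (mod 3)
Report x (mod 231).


Moduli 7, 11, 3 are pairwise coprime; by CRT there is a unique solution modulo M = 7 · 11 · 3 = 231.
Solve pairwise, accumulating the modulus:
  Start with x ≡ 4 (mod 7).
  Combine with x ≡ 5 (mod 11): since gcd(7, 11) = 1, we get a unique residue mod 77.
    Write x = 4 + 7·t and substitute into x ≡ 5 (mod 11): 7·t ≡ 5 − 4 = 1 (mod 11).
    The inverse of 7 mod 11 is 8 (since 7·8 = 56 = 5·11 + 1), so t ≡ 8·1 = 8 ≡ 8 (mod 11).
    Then x = 4 + 7·8 = 60, valid modulo lcm(7, 11) = 77: x ≡ 60 (mod 77).
  Combine with x ≡ 0 (mod 3): since gcd(77, 3) = 1, we get a unique residue mod 231.
    Write x = 60 + 77·t and substitute into x ≡ 0 (mod 3): 77·t ≡ 0 − 60 = -60 (mod 3).
    Reduce coefficients mod 3: 2·t ≡ 0 (mod 3).
    The inverse of 2 mod 3 is 2 (since 2·2 = 4 = 1·3 + 1), so t ≡ 2·0 = 0 ≡ 0 (mod 3).
    Then x = 60 + 77·0 = 60, valid modulo lcm(77, 3) = 231: x ≡ 60 (mod 231).
Verify: 60 mod 7 = 4 ✓, 60 mod 11 = 5 ✓, 60 mod 3 = 0 ✓.

x ≡ 60 (mod 231).


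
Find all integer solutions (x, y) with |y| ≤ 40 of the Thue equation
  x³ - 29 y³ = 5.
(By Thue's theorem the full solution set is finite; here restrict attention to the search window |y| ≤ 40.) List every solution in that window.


The equation is x³ - 29y³ = 5. For fixed y, x³ = 29·y³ + 5, so a solution requires the RHS to be a perfect cube.
Strategy: iterate y from -40 to 40, compute RHS = 29·y³ + 5, and check whether it is a (positive or negative) perfect cube.
Check small values of y:
  y = 0: RHS = 5 is not a perfect cube.
  y = 1: RHS = 34 is not a perfect cube.
  y = -1: RHS = -24 is not a perfect cube.
  y = 2: RHS = 237 is not a perfect cube.
  y = -2: RHS = -227 is not a perfect cube.
  y = 3: RHS = 788 is not a perfect cube.
  y = -3: RHS = -778 is not a perfect cube.
Continuing the search up to |y| = 40 finds no solutions either.
No (x, y) in the scanned range satisfies the equation.

No integer solutions with |y| ≤ 40.


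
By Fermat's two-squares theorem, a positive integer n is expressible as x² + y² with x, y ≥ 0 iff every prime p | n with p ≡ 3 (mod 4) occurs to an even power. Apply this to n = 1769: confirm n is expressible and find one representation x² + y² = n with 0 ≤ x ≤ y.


Step 1: Factor n = 1769 = 29 · 61.
Step 2: Check the mod-4 condition on each prime factor: 29 ≡ 1 (mod 4), exponent 1; 61 ≡ 1 (mod 4), exponent 1.
All primes ≡ 3 (mod 4) appear to even exponent (or don't appear), so by the two-squares theorem n IS expressible as a sum of two squares.
Step 3: Build a representation. Here n = 29 · 61 is a product of primes ≡ 1 (mod 4). Each prime p ≡ 1 (mod 4) is itself a sum of two squares; find a² by testing p − a² for a perfect square:
  29: 29 − 1² = 28, 29 − 2² = 25 = 5² ⇒ 29 = 2² + 5².
  61: 61 − 1² = 60, 61 − 2² = 57, 61 − 3² = 52, 61 − 4² = 45, 61 − 5² = 36 = 6² ⇒ 61 = 5² + 6².
  Combine using the Brahmagupta–Fibonacci identity (a² + b²)(c² + d²) = (ac − bd)² + (ad + bc)² = (ac + bd)² + (ad − bc)²:
  29 · 61 = 1769: from (2² + 5²)(5² + 6²), take (2·5 − 5·6, 2·6 + 5·5) = (10 − 30, 12 + 25) = (-20, 37); dropping signs (only squares matter) gives (20, 37); check 20² + 37² = 400 + 1369 = 1769 ✓.
Step 4: Order so x ≤ y and verify: 20² + 37² = 400 + 1369 = 1769 = n. ✓

n = 1769 = 20² + 37² (one valid representation with x ≤ y).


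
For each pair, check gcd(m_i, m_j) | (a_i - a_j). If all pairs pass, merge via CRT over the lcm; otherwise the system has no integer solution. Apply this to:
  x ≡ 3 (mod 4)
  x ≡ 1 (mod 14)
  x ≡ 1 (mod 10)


Moduli 4, 14, 10 are not pairwise coprime, so CRT works modulo lcm(m_i) when all pairwise compatibility conditions hold.
Pairwise compatibility: gcd(m_i, m_j) must divide a_i - a_j for every pair.
Merge one congruence at a time:
  Start: x ≡ 3 (mod 4).
  Combine with x ≡ 1 (mod 14): gcd(4, 14) = 2; 1 - 3 = -2, which IS divisible by 2, so compatible.
    Write x = 3 + 4·t and substitute into x ≡ 1 (mod 14): 4·t ≡ 1 − 3 = -2 (mod 14).
    Divide the congruence (and modulus) by g = 2: 2·t ≡ -1 (mod 7).
    Reduce coefficients mod 7: 2·t ≡ 6 (mod 7).
    The inverse of 2 mod 7 is 4 (since 2·4 = 8 = 1·7 + 1), so t ≡ 4·6 = 24 ≡ 3 (mod 7).
    Then x = 3 + 4·3 = 15, valid modulo lcm(4, 14) = 28: x ≡ 15 (mod 28).
  Combine with x ≡ 1 (mod 10): gcd(28, 10) = 2; 1 - 15 = -14, which IS divisible by 2, so compatible.
    Write x = 15 + 28·t and substitute into x ≡ 1 (mod 10): 28·t ≡ 1 − 15 = -14 (mod 10).
    Divide the congruence (and modulus) by g = 2: 14·t ≡ -7 (mod 5).
    Reduce coefficients mod 5: 4·t ≡ 3 (mod 5).
    The inverse of 4 mod 5 is 4 (since 4·4 = 16 = 3·5 + 1), so t ≡ 4·3 = 12 ≡ 2 (mod 5).
    Then x = 15 + 28·2 = 71, valid modulo lcm(28, 10) = 140: x ≡ 71 (mod 140).
Verify: 71 mod 4 = 3, 71 mod 14 = 1, 71 mod 10 = 1.

x ≡ 71 (mod 140).


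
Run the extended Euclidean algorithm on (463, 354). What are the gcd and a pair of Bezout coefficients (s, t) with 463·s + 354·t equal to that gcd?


Euclidean algorithm on (463, 354) — divide until remainder is 0:
  463 = 1 · 354 + 109
  354 = 3 · 109 + 27
  109 = 4 · 27 + 1
  27 = 27 · 1 + 0
gcd(463, 354) = 1.
Track Bezout coefficients alongside the remainders: start with r₀ = 463 = a·1 + b·0 (s = 1, t = 0) and r₁ = 354 = a·0 + b·1 (s = 0, t = 1); each new remainder r_{k+1} = r_{k-1} − q_k·r_k inherits s_{k+1} = s_{k-1} − q_k·s_k, t_{k+1} = t_{k-1} − q_k·t_k, so r_k = a·s_k + b·t_k at every step:
  q = 1: r = 109, s = 1 − 1·0 = 1, t = 0 − 1·1 = -1  (check: 463·1 + 354·(-1) = 109)
  q = 3: r = 27, s = 0 − 3·1 = -3, t = 1 − 3·(-1) = 4  (check: 463·(-3) + 354·4 = 27)
  q = 4: r = 1, s = 1 − 4·(-3) = 13, t = -1 − 4·4 = -17  (check: 463·13 + 354·(-17) = 1)
The row with r = 1 (the gcd) gives the Bezout coefficients s = 13, t = -17.
Result: 463 · (13) + 354 · (-17) = 1.

gcd(463, 354) = 1; s = 13, t = -17 (check: 463·13 + 354·(-17) = 1).


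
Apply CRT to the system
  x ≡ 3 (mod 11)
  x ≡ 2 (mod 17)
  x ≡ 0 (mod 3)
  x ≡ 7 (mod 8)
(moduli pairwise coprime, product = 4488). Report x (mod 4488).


Product of moduli M = 11 · 17 · 3 · 8 = 4488.
Merge one congruence at a time:
  Start: x ≡ 3 (mod 11).
  Combine with x ≡ 2 (mod 17); new modulus lcm = 187.
    Write x = 3 + 11·t and substitute into x ≡ 2 (mod 17): 11·t ≡ 2 − 3 = -1 (mod 17).
    Reduce coefficients mod 17: 11·t ≡ 16 (mod 17).
    The inverse of 11 mod 17 is 14 (since 11·14 = 154 = 9·17 + 1), so t ≡ 14·16 = 224 ≡ 3 (mod 17).
    Then x = 3 + 11·3 = 36, valid modulo lcm(11, 17) = 187: x ≡ 36 (mod 187).
  Combine with x ≡ 0 (mod 3); new modulus lcm = 561.
    Write x = 36 + 187·t and substitute into x ≡ 0 (mod 3): 187·t ≡ 0 − 36 = -36 (mod 3).
    Reduce coefficients mod 3: 1·t ≡ 0 (mod 3).
    So t ≡ 0 (mod 3).
    Then x = 36 + 187·0 = 36, valid modulo lcm(187, 3) = 561: x ≡ 36 (mod 561).
  Combine with x ≡ 7 (mod 8); new modulus lcm = 4488.
    Write x = 36 + 561·t and substitute into x ≡ 7 (mod 8): 561·t ≡ 7 − 36 = -29 (mod 8).
    Reduce coefficients mod 8: 1·t ≡ 3 (mod 8).
    So t ≡ 3 (mod 8).
    Then x = 36 + 561·3 = 1719, valid modulo lcm(561, 8) = 4488: x ≡ 1719 (mod 4488).
Verify against each original: 1719 mod 11 = 3, 1719 mod 17 = 2, 1719 mod 3 = 0, 1719 mod 8 = 7.

x ≡ 1719 (mod 4488).


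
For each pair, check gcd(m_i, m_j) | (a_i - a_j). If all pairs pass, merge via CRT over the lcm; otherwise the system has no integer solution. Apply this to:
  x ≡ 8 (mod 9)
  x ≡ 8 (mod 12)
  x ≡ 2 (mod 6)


Moduli 9, 12, 6 are not pairwise coprime, so CRT works modulo lcm(m_i) when all pairwise compatibility conditions hold.
Pairwise compatibility: gcd(m_i, m_j) must divide a_i - a_j for every pair.
Merge one congruence at a time:
  Start: x ≡ 8 (mod 9).
  Combine with x ≡ 8 (mod 12): gcd(9, 12) = 3; 8 - 8 = 0, which IS divisible by 3, so compatible.
    Write x = 8 + 9·t and substitute into x ≡ 8 (mod 12): 9·t ≡ 8 − 8 = 0 (mod 12).
    Divide the congruence (and modulus) by g = 3: 3·t ≡ 0 (mod 4).
    The inverse of 3 mod 4 is 3 (since 3·3 = 9 = 2·4 + 1), so t ≡ 3·0 = 0 ≡ 0 (mod 4).
    Then x = 8 + 9·0 = 8, valid modulo lcm(9, 12) = 36: x ≡ 8 (mod 36).
  Combine with x ≡ 2 (mod 6): gcd(36, 6) = 6; 2 - 8 = -6, which IS divisible by 6, so compatible.
    Write x = 8 + 36·t and substitute into x ≡ 2 (mod 6): 36·t ≡ 2 − 8 = -6 (mod 6).
    Divide the congruence (and modulus) by g = 6: 6·t ≡ -1 (mod 1).
    Modulo 1 every t works; take t = 0.
    Then x = 8 + 36·0 = 8, valid modulo lcm(36, 6) = 36: x ≡ 8 (mod 36).
Verify: 8 mod 9 = 8, 8 mod 12 = 8, 8 mod 6 = 2.

x ≡ 8 (mod 36).


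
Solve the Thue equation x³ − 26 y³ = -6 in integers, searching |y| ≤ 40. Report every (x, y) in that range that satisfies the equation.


The equation is x³ - 26y³ = -6. For fixed y, x³ = 26·y³ − 6, so a solution requires the RHS to be a perfect cube.
Strategy: iterate y from -40 to 40, compute RHS = 26·y³ − 6, and check whether it is a (positive or negative) perfect cube.
Check small values of y:
  y = 0: RHS = -6 is not a perfect cube.
  y = 1: RHS = 20 is not a perfect cube.
  y = -1: RHS = -32 is not a perfect cube.
  y = 2: RHS = 202 is not a perfect cube.
  y = -2: RHS = -214 is not a perfect cube.
  y = 3: RHS = 696 is not a perfect cube.
  y = -3: RHS = -708 is not a perfect cube.
Continuing the search up to |y| = 40 finds no solutions either.
No (x, y) in the scanned range satisfies the equation.

No integer solutions with |y| ≤ 40.


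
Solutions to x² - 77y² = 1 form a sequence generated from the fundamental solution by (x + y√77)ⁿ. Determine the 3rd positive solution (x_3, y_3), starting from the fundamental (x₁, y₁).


Step 1: Find the fundamental solution (x₁, y₁) of x² - 77y² = 1.
  Expand √77 as a continued fraction. a₀ = ⌊√77⌋ = 8; iterate m_{k+1} = d_k·a_k − m_k, d_{k+1} = (77 − m_{k+1}²)/d_k, a_{k+1} = ⌊(a₀ + m_{k+1})/d_{k+1}⌋ (starting m₀ = 0, d₀ = 1), with convergents p_k = a_k·p_{k-1} + p_{k-2}, q_k = a_k·q_{k-1} + q_{k-2} (p₋₁ = 1, q₋₁ = 0):
  k = 0: a₀ = 8; p₀/q₀ = 8/1; p₀² − 77·q₀² = 64 − 77 = -13.
  k = 1: m = 8, d = 13, a = ⌊(8 + 8)/13⌋ = 1; p/q = (1·8 + 1)/(1·1 + 0) = 9/1; p² − 77·q² = 81 − 77 = 4.
  k = 2: m = 5, d = 4, a = ⌊(8 + 5)/4⌋ = 3; p/q = (3·9 + 8)/(3·1 + 1) = 35/4; p² − 77·q² = 1225 − 1232 = -7.
  k = 3: m = 7, d = 7, a = ⌊(8 + 7)/7⌋ = 2; p/q = (2·35 + 9)/(2·4 + 1) = 79/9; p² − 77·q² = 6241 − 6237 = 4.
  k = 4: m = 7, d = 4, a = ⌊(8 + 7)/4⌋ = 3; p/q = (3·79 + 35)/(3·9 + 4) = 272/31; p² − 77·q² = 73984 − 73997 = -13.
  k = 5: m = 5, d = 13, a = ⌊(8 + 5)/13⌋ = 1; p/q = (1·272 + 79)/(1·31 + 9) = 351/40; p² − 77·q² = 123201 − 123200 = 1.
  The first convergent with p² − 77·q² = 1 gives the fundamental solution (x₁, y₁) = (351, 40).
Step 2: Apply the recurrence (x_{n+1}, y_{n+1}) = (x₁x_n + 77y₁y_n, x₁y_n + y₁x_n) repeatedly.
  From (x_1, y_1) = (351, 40): x_2 = 351·351 + 77·40·40 = 246401; y_2 = 351·40 + 40·351 = 28080.
  From (x_2, y_2) = (246401, 28080): x_3 = 351·246401 + 77·40·28080 = 172973151; y_3 = 351·28080 + 40·246401 = 19712120.
Step 3: Verify x_3² - 77·y_3² = 29919710966868801 - 29919710966868800 = 1 (should be 1). ✓

(x_1, y_1) = (351, 40); (x_3, y_3) = (172973151, 19712120).


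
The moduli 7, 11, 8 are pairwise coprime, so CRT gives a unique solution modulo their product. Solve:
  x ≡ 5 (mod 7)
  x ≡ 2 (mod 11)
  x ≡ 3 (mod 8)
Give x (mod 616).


Moduli 7, 11, 8 are pairwise coprime; by CRT there is a unique solution modulo M = 7 · 11 · 8 = 616.
Solve pairwise, accumulating the modulus:
  Start with x ≡ 5 (mod 7).
  Combine with x ≡ 2 (mod 11): since gcd(7, 11) = 1, we get a unique residue mod 77.
    Write x = 5 + 7·t and substitute into x ≡ 2 (mod 11): 7·t ≡ 2 − 5 = -3 (mod 11).
    Reduce coefficients mod 11: 7·t ≡ 8 (mod 11).
    The inverse of 7 mod 11 is 8 (since 7·8 = 56 = 5·11 + 1), so t ≡ 8·8 = 64 ≡ 9 (mod 11).
    Then x = 5 + 7·9 = 68, valid modulo lcm(7, 11) = 77: x ≡ 68 (mod 77).
  Combine with x ≡ 3 (mod 8): since gcd(77, 8) = 1, we get a unique residue mod 616.
    Write x = 68 + 77·t and substitute into x ≡ 3 (mod 8): 77·t ≡ 3 − 68 = -65 (mod 8).
    Reduce coefficients mod 8: 5·t ≡ 7 (mod 8).
    The inverse of 5 mod 8 is 5 (since 5·5 = 25 = 3·8 + 1), so t ≡ 5·7 = 35 ≡ 3 (mod 8).
    Then x = 68 + 77·3 = 299, valid modulo lcm(77, 8) = 616: x ≡ 299 (mod 616).
Verify: 299 mod 7 = 5 ✓, 299 mod 11 = 2 ✓, 299 mod 8 = 3 ✓.

x ≡ 299 (mod 616).


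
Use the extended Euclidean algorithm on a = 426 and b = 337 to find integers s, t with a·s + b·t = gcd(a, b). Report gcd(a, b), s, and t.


Euclidean algorithm on (426, 337) — divide until remainder is 0:
  426 = 1 · 337 + 89
  337 = 3 · 89 + 70
  89 = 1 · 70 + 19
  70 = 3 · 19 + 13
  19 = 1 · 13 + 6
  13 = 2 · 6 + 1
  6 = 6 · 1 + 0
gcd(426, 337) = 1.
Track Bezout coefficients alongside the remainders: start with r₀ = 426 = a·1 + b·0 (s = 1, t = 0) and r₁ = 337 = a·0 + b·1 (s = 0, t = 1); each new remainder r_{k+1} = r_{k-1} − q_k·r_k inherits s_{k+1} = s_{k-1} − q_k·s_k, t_{k+1} = t_{k-1} − q_k·t_k, so r_k = a·s_k + b·t_k at every step:
  q = 1: r = 89, s = 1 − 1·0 = 1, t = 0 − 1·1 = -1  (check: 426·1 + 337·(-1) = 89)
  q = 3: r = 70, s = 0 − 3·1 = -3, t = 1 − 3·(-1) = 4  (check: 426·(-3) + 337·4 = 70)
  q = 1: r = 19, s = 1 − 1·(-3) = 4, t = -1 − 1·4 = -5  (check: 426·4 + 337·(-5) = 19)
  q = 3: r = 13, s = -3 − 3·4 = -15, t = 4 − 3·(-5) = 19  (check: 426·(-15) + 337·19 = 13)
  q = 1: r = 6, s = 4 − 1·(-15) = 19, t = -5 − 1·19 = -24  (check: 426·19 + 337·(-24) = 6)
  q = 2: r = 1, s = -15 − 2·19 = -53, t = 19 − 2·(-24) = 67  (check: 426·(-53) + 337·67 = 1)
The row with r = 1 (the gcd) gives the Bezout coefficients s = -53, t = 67.
Result: 426 · (-53) + 337 · (67) = 1.

gcd(426, 337) = 1; s = -53, t = 67 (check: 426·(-53) + 337·67 = 1).


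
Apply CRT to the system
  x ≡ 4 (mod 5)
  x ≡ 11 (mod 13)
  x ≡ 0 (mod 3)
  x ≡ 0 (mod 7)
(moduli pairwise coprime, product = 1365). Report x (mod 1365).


Product of moduli M = 5 · 13 · 3 · 7 = 1365.
Merge one congruence at a time:
  Start: x ≡ 4 (mod 5).
  Combine with x ≡ 11 (mod 13); new modulus lcm = 65.
    Write x = 4 + 5·t and substitute into x ≡ 11 (mod 13): 5·t ≡ 11 − 4 = 7 (mod 13).
    The inverse of 5 mod 13 is 8 (since 5·8 = 40 = 3·13 + 1), so t ≡ 8·7 = 56 ≡ 4 (mod 13).
    Then x = 4 + 5·4 = 24, valid modulo lcm(5, 13) = 65: x ≡ 24 (mod 65).
  Combine with x ≡ 0 (mod 3); new modulus lcm = 195.
    Write x = 24 + 65·t and substitute into x ≡ 0 (mod 3): 65·t ≡ 0 − 24 = -24 (mod 3).
    Reduce coefficients mod 3: 2·t ≡ 0 (mod 3).
    The inverse of 2 mod 3 is 2 (since 2·2 = 4 = 1·3 + 1), so t ≡ 2·0 = 0 ≡ 0 (mod 3).
    Then x = 24 + 65·0 = 24, valid modulo lcm(65, 3) = 195: x ≡ 24 (mod 195).
  Combine with x ≡ 0 (mod 7); new modulus lcm = 1365.
    Write x = 24 + 195·t and substitute into x ≡ 0 (mod 7): 195·t ≡ 0 − 24 = -24 (mod 7).
    Reduce coefficients mod 7: 6·t ≡ 4 (mod 7).
    The inverse of 6 mod 7 is 6 (since 6·6 = 36 = 5·7 + 1), so t ≡ 6·4 = 24 ≡ 3 (mod 7).
    Then x = 24 + 195·3 = 609, valid modulo lcm(195, 7) = 1365: x ≡ 609 (mod 1365).
Verify against each original: 609 mod 5 = 4, 609 mod 13 = 11, 609 mod 3 = 0, 609 mod 7 = 0.

x ≡ 609 (mod 1365).


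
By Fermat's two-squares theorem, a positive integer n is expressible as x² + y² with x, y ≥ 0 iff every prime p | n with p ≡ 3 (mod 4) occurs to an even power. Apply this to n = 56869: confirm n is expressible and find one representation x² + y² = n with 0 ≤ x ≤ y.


Step 1: Factor n = 56869 = 29 · 37 · 53.
Step 2: Check the mod-4 condition on each prime factor: 29 ≡ 1 (mod 4), exponent 1; 37 ≡ 1 (mod 4), exponent 1; 53 ≡ 1 (mod 4), exponent 1.
All primes ≡ 3 (mod 4) appear to even exponent (or don't appear), so by the two-squares theorem n IS expressible as a sum of two squares.
Step 3: Build a representation. Here n = 29 · 37 · 53 is a product of primes ≡ 1 (mod 4). Each prime p ≡ 1 (mod 4) is itself a sum of two squares; find a² by testing p − a² for a perfect square:
  29: 29 − 1² = 28, 29 − 2² = 25 = 5² ⇒ 29 = 2² + 5².
  37: 37 − 1² = 36 = 6² ⇒ 37 = 1² + 6².
  53: 53 − 1² = 52, 53 − 2² = 49 = 7² ⇒ 53 = 2² + 7².
  Combine using the Brahmagupta–Fibonacci identity (a² + b²)(c² + d²) = (ac − bd)² + (ad + bc)² = (ac + bd)² + (ad − bc)²:
  29 · 37 = 1073: from (2² + 5²)(1² + 6²), take (2·1 − 5·6, 2·6 + 5·1) = (2 − 30, 12 + 5) = (-28, 17); dropping signs (only squares matter) gives (28, 17); check 28² + 17² = 784 + 289 = 1073 ✓.
  1073 · 53 = 56869: from (28² + 17²)(2² + 7²), take (28·2 − 17·7, 28·7 + 17·2) = (56 − 119, 196 + 34) = (-63, 230); dropping signs (only squares matter) gives (63, 230); check 63² + 230² = 3969 + 52900 = 56869 ✓.
Step 4: Order so x ≤ y and verify: 63² + 230² = 3969 + 52900 = 56869 = n. ✓

n = 56869 = 63² + 230² (one valid representation with x ≤ y).


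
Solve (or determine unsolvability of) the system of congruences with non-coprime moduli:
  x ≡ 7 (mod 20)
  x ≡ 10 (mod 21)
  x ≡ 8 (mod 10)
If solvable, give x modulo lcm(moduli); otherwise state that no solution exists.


Moduli 20, 21, 10 are not pairwise coprime, so CRT works modulo lcm(m_i) when all pairwise compatibility conditions hold.
Pairwise compatibility: gcd(m_i, m_j) must divide a_i - a_j for every pair.
Merge one congruence at a time:
  Start: x ≡ 7 (mod 20).
  Combine with x ≡ 10 (mod 21): gcd(20, 21) = 1; 10 - 7 = 3, which IS divisible by 1, so compatible.
    Write x = 7 + 20·t and substitute into x ≡ 10 (mod 21): 20·t ≡ 10 − 7 = 3 (mod 21).
    The inverse of 20 mod 21 is 20 (since 20·20 = 400 = 19·21 + 1), so t ≡ 20·3 = 60 ≡ 18 (mod 21).
    Then x = 7 + 20·18 = 367, valid modulo lcm(20, 21) = 420: x ≡ 367 (mod 420).
  Combine with x ≡ 8 (mod 10): gcd(420, 10) = 10, and 8 - 367 = -359 is NOT divisible by 10.
    ⇒ system is inconsistent (no integer solution).

No solution (the system is inconsistent).


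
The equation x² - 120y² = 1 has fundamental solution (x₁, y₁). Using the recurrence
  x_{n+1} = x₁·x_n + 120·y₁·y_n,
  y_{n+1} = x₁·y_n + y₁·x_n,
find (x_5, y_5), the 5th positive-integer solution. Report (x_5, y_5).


Step 1: Find the fundamental solution (x₁, y₁) of x² - 120y² = 1.
  Expand √120 as a continued fraction. a₀ = ⌊√120⌋ = 10; iterate m_{k+1} = d_k·a_k − m_k, d_{k+1} = (120 − m_{k+1}²)/d_k, a_{k+1} = ⌊(a₀ + m_{k+1})/d_{k+1}⌋ (starting m₀ = 0, d₀ = 1), with convergents p_k = a_k·p_{k-1} + p_{k-2}, q_k = a_k·q_{k-1} + q_{k-2} (p₋₁ = 1, q₋₁ = 0):
  k = 0: a₀ = 10; p₀/q₀ = 10/1; p₀² − 120·q₀² = 100 − 120 = -20.
  k = 1: m = 10, d = 20, a = ⌊(10 + 10)/20⌋ = 1; p/q = (1·10 + 1)/(1·1 + 0) = 11/1; p² − 120·q² = 121 − 120 = 1.
  The first convergent with p² − 120·q² = 1 gives the fundamental solution (x₁, y₁) = (11, 1).
Step 2: Apply the recurrence (x_{n+1}, y_{n+1}) = (x₁x_n + 120y₁y_n, x₁y_n + y₁x_n) repeatedly.
  From (x_1, y_1) = (11, 1): x_2 = 11·11 + 120·1·1 = 241; y_2 = 11·1 + 1·11 = 22.
  From (x_2, y_2) = (241, 22): x_3 = 11·241 + 120·1·22 = 5291; y_3 = 11·22 + 1·241 = 483.
  From (x_3, y_3) = (5291, 483): x_4 = 11·5291 + 120·1·483 = 116161; y_4 = 11·483 + 1·5291 = 10604.
  From (x_4, y_4) = (116161, 10604): x_5 = 11·116161 + 120·1·10604 = 2550251; y_5 = 11·10604 + 1·116161 = 232805.
Step 3: Verify x_5² - 120·y_5² = 6503780163001 - 6503780163000 = 1 (should be 1). ✓

(x_1, y_1) = (11, 1); (x_5, y_5) = (2550251, 232805).


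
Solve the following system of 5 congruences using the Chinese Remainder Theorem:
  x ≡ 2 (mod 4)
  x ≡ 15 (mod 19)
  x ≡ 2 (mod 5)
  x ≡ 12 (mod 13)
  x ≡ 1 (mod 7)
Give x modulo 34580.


Product of moduli M = 4 · 19 · 5 · 13 · 7 = 34580.
Merge one congruence at a time:
  Start: x ≡ 2 (mod 4).
  Combine with x ≡ 15 (mod 19); new modulus lcm = 76.
    Write x = 2 + 4·t and substitute into x ≡ 15 (mod 19): 4·t ≡ 15 − 2 = 13 (mod 19).
    The inverse of 4 mod 19 is 5 (since 4·5 = 20 = 1·19 + 1), so t ≡ 5·13 = 65 ≡ 8 (mod 19).
    Then x = 2 + 4·8 = 34, valid modulo lcm(4, 19) = 76: x ≡ 34 (mod 76).
  Combine with x ≡ 2 (mod 5); new modulus lcm = 380.
    Write x = 34 + 76·t and substitute into x ≡ 2 (mod 5): 76·t ≡ 2 − 34 = -32 (mod 5).
    Reduce coefficients mod 5: 1·t ≡ 3 (mod 5).
    So t ≡ 3 (mod 5).
    Then x = 34 + 76·3 = 262, valid modulo lcm(76, 5) = 380: x ≡ 262 (mod 380).
  Combine with x ≡ 12 (mod 13); new modulus lcm = 4940.
    Write x = 262 + 380·t and substitute into x ≡ 12 (mod 13): 380·t ≡ 12 − 262 = -250 (mod 13).
    Reduce coefficients mod 13: 3·t ≡ 10 (mod 13).
    The inverse of 3 mod 13 is 9 (since 3·9 = 27 = 2·13 + 1), so t ≡ 9·10 = 90 ≡ 12 (mod 13).
    Then x = 262 + 380·12 = 4822, valid modulo lcm(380, 13) = 4940: x ≡ 4822 (mod 4940).
  Combine with x ≡ 1 (mod 7); new modulus lcm = 34580.
    Write x = 4822 + 4940·t and substitute into x ≡ 1 (mod 7): 4940·t ≡ 1 − 4822 = -4821 (mod 7).
    Reduce coefficients mod 7: 5·t ≡ 2 (mod 7).
    The inverse of 5 mod 7 is 3 (since 5·3 = 15 = 2·7 + 1), so t ≡ 3·2 = 6 ≡ 6 (mod 7).
    Then x = 4822 + 4940·6 = 34462, valid modulo lcm(4940, 7) = 34580: x ≡ 34462 (mod 34580).
Verify against each original: 34462 mod 4 = 2, 34462 mod 19 = 15, 34462 mod 5 = 2, 34462 mod 13 = 12, 34462 mod 7 = 1.

x ≡ 34462 (mod 34580).


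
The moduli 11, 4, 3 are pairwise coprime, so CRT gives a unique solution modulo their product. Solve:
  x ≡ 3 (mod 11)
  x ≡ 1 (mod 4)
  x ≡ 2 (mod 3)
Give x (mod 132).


Moduli 11, 4, 3 are pairwise coprime; by CRT there is a unique solution modulo M = 11 · 4 · 3 = 132.
Solve pairwise, accumulating the modulus:
  Start with x ≡ 3 (mod 11).
  Combine with x ≡ 1 (mod 4): since gcd(11, 4) = 1, we get a unique residue mod 44.
    Write x = 3 + 11·t and substitute into x ≡ 1 (mod 4): 11·t ≡ 1 − 3 = -2 (mod 4).
    Reduce coefficients mod 4: 3·t ≡ 2 (mod 4).
    The inverse of 3 mod 4 is 3 (since 3·3 = 9 = 2·4 + 1), so t ≡ 3·2 = 6 ≡ 2 (mod 4).
    Then x = 3 + 11·2 = 25, valid modulo lcm(11, 4) = 44: x ≡ 25 (mod 44).
  Combine with x ≡ 2 (mod 3): since gcd(44, 3) = 1, we get a unique residue mod 132.
    Write x = 25 + 44·t and substitute into x ≡ 2 (mod 3): 44·t ≡ 2 − 25 = -23 (mod 3).
    Reduce coefficients mod 3: 2·t ≡ 1 (mod 3).
    The inverse of 2 mod 3 is 2 (since 2·2 = 4 = 1·3 + 1), so t ≡ 2·1 = 2 ≡ 2 (mod 3).
    Then x = 25 + 44·2 = 113, valid modulo lcm(44, 3) = 132: x ≡ 113 (mod 132).
Verify: 113 mod 11 = 3 ✓, 113 mod 4 = 1 ✓, 113 mod 3 = 2 ✓.

x ≡ 113 (mod 132).


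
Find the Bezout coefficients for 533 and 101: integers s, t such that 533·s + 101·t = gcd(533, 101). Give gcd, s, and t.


Euclidean algorithm on (533, 101) — divide until remainder is 0:
  533 = 5 · 101 + 28
  101 = 3 · 28 + 17
  28 = 1 · 17 + 11
  17 = 1 · 11 + 6
  11 = 1 · 6 + 5
  6 = 1 · 5 + 1
  5 = 5 · 1 + 0
gcd(533, 101) = 1.
Track Bezout coefficients alongside the remainders: start with r₀ = 533 = a·1 + b·0 (s = 1, t = 0) and r₁ = 101 = a·0 + b·1 (s = 0, t = 1); each new remainder r_{k+1} = r_{k-1} − q_k·r_k inherits s_{k+1} = s_{k-1} − q_k·s_k, t_{k+1} = t_{k-1} − q_k·t_k, so r_k = a·s_k + b·t_k at every step:
  q = 5: r = 28, s = 1 − 5·0 = 1, t = 0 − 5·1 = -5  (check: 533·1 + 101·(-5) = 28)
  q = 3: r = 17, s = 0 − 3·1 = -3, t = 1 − 3·(-5) = 16  (check: 533·(-3) + 101·16 = 17)
  q = 1: r = 11, s = 1 − 1·(-3) = 4, t = -5 − 1·16 = -21  (check: 533·4 + 101·(-21) = 11)
  q = 1: r = 6, s = -3 − 1·4 = -7, t = 16 − 1·(-21) = 37  (check: 533·(-7) + 101·37 = 6)
  q = 1: r = 5, s = 4 − 1·(-7) = 11, t = -21 − 1·37 = -58  (check: 533·11 + 101·(-58) = 5)
  q = 1: r = 1, s = -7 − 1·11 = -18, t = 37 − 1·(-58) = 95  (check: 533·(-18) + 101·95 = 1)
The row with r = 1 (the gcd) gives the Bezout coefficients s = -18, t = 95.
Result: 533 · (-18) + 101 · (95) = 1.

gcd(533, 101) = 1; s = -18, t = 95 (check: 533·(-18) + 101·95 = 1).


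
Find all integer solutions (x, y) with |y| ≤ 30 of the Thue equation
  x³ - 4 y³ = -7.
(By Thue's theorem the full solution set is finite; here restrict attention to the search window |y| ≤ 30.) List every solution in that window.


The equation is x³ - 4y³ = -7. For fixed y, x³ = 4·y³ − 7, so a solution requires the RHS to be a perfect cube.
Strategy: iterate y from -30 to 30, compute RHS = 4·y³ − 7, and check whether it is a (positive or negative) perfect cube.
Check small values of y:
  y = 0: RHS = -7 is not a perfect cube.
  y = 1: RHS = -3 is not a perfect cube.
  y = -1: RHS = -11 is not a perfect cube.
  y = 2: RHS = 25 is not a perfect cube.
  y = -2: RHS = -39 is not a perfect cube.
  y = 3: RHS = 101 is not a perfect cube.
  y = -3: RHS = -115 is not a perfect cube.
Continuing the search up to |y| = 30 finds no solutions either.
No (x, y) in the scanned range satisfies the equation.

No integer solutions with |y| ≤ 30.


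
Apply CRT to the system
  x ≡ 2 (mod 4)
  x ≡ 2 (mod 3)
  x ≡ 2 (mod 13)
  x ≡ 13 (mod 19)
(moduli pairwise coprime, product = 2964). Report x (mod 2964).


Product of moduli M = 4 · 3 · 13 · 19 = 2964.
Merge one congruence at a time:
  Start: x ≡ 2 (mod 4).
  Combine with x ≡ 2 (mod 3); new modulus lcm = 12.
    Write x = 2 + 4·t and substitute into x ≡ 2 (mod 3): 4·t ≡ 2 − 2 = 0 (mod 3).
    Reduce coefficients mod 3: 1·t ≡ 0 (mod 3).
    So t ≡ 0 (mod 3).
    Then x = 2 + 4·0 = 2, valid modulo lcm(4, 3) = 12: x ≡ 2 (mod 12).
  Combine with x ≡ 2 (mod 13); new modulus lcm = 156.
    Write x = 2 + 12·t and substitute into x ≡ 2 (mod 13): 12·t ≡ 2 − 2 = 0 (mod 13).
    The inverse of 12 mod 13 is 12 (since 12·12 = 144 = 11·13 + 1), so t ≡ 12·0 = 0 ≡ 0 (mod 13).
    Then x = 2 + 12·0 = 2, valid modulo lcm(12, 13) = 156: x ≡ 2 (mod 156).
  Combine with x ≡ 13 (mod 19); new modulus lcm = 2964.
    Write x = 2 + 156·t and substitute into x ≡ 13 (mod 19): 156·t ≡ 13 − 2 = 11 (mod 19).
    Reduce coefficients mod 19: 4·t ≡ 11 (mod 19).
    The inverse of 4 mod 19 is 5 (since 4·5 = 20 = 1·19 + 1), so t ≡ 5·11 = 55 ≡ 17 (mod 19).
    Then x = 2 + 156·17 = 2654, valid modulo lcm(156, 19) = 2964: x ≡ 2654 (mod 2964).
Verify against each original: 2654 mod 4 = 2, 2654 mod 3 = 2, 2654 mod 13 = 2, 2654 mod 19 = 13.

x ≡ 2654 (mod 2964).


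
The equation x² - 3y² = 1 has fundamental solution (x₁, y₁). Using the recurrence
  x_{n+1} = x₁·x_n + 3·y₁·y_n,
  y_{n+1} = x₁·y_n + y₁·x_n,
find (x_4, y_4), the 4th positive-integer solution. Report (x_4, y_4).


Step 1: Find the fundamental solution (x₁, y₁) of x² - 3y² = 1.
  Expand √3 as a continued fraction. a₀ = ⌊√3⌋ = 1; iterate m_{k+1} = d_k·a_k − m_k, d_{k+1} = (3 − m_{k+1}²)/d_k, a_{k+1} = ⌊(a₀ + m_{k+1})/d_{k+1}⌋ (starting m₀ = 0, d₀ = 1), with convergents p_k = a_k·p_{k-1} + p_{k-2}, q_k = a_k·q_{k-1} + q_{k-2} (p₋₁ = 1, q₋₁ = 0):
  k = 0: a₀ = 1; p₀/q₀ = 1/1; p₀² − 3·q₀² = 1 − 3 = -2.
  k = 1: m = 1, d = 2, a = ⌊(1 + 1)/2⌋ = 1; p/q = (1·1 + 1)/(1·1 + 0) = 2/1; p² − 3·q² = 4 − 3 = 1.
  The first convergent with p² − 3·q² = 1 gives the fundamental solution (x₁, y₁) = (2, 1).
Step 2: Apply the recurrence (x_{n+1}, y_{n+1}) = (x₁x_n + 3y₁y_n, x₁y_n + y₁x_n) repeatedly.
  From (x_1, y_1) = (2, 1): x_2 = 2·2 + 3·1·1 = 7; y_2 = 2·1 + 1·2 = 4.
  From (x_2, y_2) = (7, 4): x_3 = 2·7 + 3·1·4 = 26; y_3 = 2·4 + 1·7 = 15.
  From (x_3, y_3) = (26, 15): x_4 = 2·26 + 3·1·15 = 97; y_4 = 2·15 + 1·26 = 56.
Step 3: Verify x_4² - 3·y_4² = 9409 - 9408 = 1 (should be 1). ✓

(x_1, y_1) = (2, 1); (x_4, y_4) = (97, 56).


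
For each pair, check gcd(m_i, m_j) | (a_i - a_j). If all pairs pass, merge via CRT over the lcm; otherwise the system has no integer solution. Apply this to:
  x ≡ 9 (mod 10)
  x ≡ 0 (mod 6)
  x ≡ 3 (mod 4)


Moduli 10, 6, 4 are not pairwise coprime, so CRT works modulo lcm(m_i) when all pairwise compatibility conditions hold.
Pairwise compatibility: gcd(m_i, m_j) must divide a_i - a_j for every pair.
Merge one congruence at a time:
  Start: x ≡ 9 (mod 10).
  Combine with x ≡ 0 (mod 6): gcd(10, 6) = 2, and 0 - 9 = -9 is NOT divisible by 2.
    ⇒ system is inconsistent (no integer solution).

No solution (the system is inconsistent).


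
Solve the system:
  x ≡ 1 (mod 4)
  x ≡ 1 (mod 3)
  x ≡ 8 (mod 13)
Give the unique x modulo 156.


Moduli 4, 3, 13 are pairwise coprime; by CRT there is a unique solution modulo M = 4 · 3 · 13 = 156.
Solve pairwise, accumulating the modulus:
  Start with x ≡ 1 (mod 4).
  Combine with x ≡ 1 (mod 3): since gcd(4, 3) = 1, we get a unique residue mod 12.
    Write x = 1 + 4·t and substitute into x ≡ 1 (mod 3): 4·t ≡ 1 − 1 = 0 (mod 3).
    Reduce coefficients mod 3: 1·t ≡ 0 (mod 3).
    So t ≡ 0 (mod 3).
    Then x = 1 + 4·0 = 1, valid modulo lcm(4, 3) = 12: x ≡ 1 (mod 12).
  Combine with x ≡ 8 (mod 13): since gcd(12, 13) = 1, we get a unique residue mod 156.
    Write x = 1 + 12·t and substitute into x ≡ 8 (mod 13): 12·t ≡ 8 − 1 = 7 (mod 13).
    The inverse of 12 mod 13 is 12 (since 12·12 = 144 = 11·13 + 1), so t ≡ 12·7 = 84 ≡ 6 (mod 13).
    Then x = 1 + 12·6 = 73, valid modulo lcm(12, 13) = 156: x ≡ 73 (mod 156).
Verify: 73 mod 4 = 1 ✓, 73 mod 3 = 1 ✓, 73 mod 13 = 8 ✓.

x ≡ 73 (mod 156).
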